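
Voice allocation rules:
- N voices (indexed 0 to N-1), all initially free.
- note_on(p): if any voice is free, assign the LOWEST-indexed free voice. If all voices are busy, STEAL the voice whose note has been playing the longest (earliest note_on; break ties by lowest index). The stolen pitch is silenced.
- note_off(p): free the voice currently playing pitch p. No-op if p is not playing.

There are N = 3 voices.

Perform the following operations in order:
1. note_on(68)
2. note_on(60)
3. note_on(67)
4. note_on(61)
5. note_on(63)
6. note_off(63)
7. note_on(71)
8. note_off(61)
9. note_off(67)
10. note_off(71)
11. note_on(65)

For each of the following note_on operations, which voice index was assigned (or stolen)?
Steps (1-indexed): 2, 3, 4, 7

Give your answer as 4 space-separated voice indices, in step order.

Answer: 1 2 0 1

Derivation:
Op 1: note_on(68): voice 0 is free -> assigned | voices=[68 - -]
Op 2: note_on(60): voice 1 is free -> assigned | voices=[68 60 -]
Op 3: note_on(67): voice 2 is free -> assigned | voices=[68 60 67]
Op 4: note_on(61): all voices busy, STEAL voice 0 (pitch 68, oldest) -> assign | voices=[61 60 67]
Op 5: note_on(63): all voices busy, STEAL voice 1 (pitch 60, oldest) -> assign | voices=[61 63 67]
Op 6: note_off(63): free voice 1 | voices=[61 - 67]
Op 7: note_on(71): voice 1 is free -> assigned | voices=[61 71 67]
Op 8: note_off(61): free voice 0 | voices=[- 71 67]
Op 9: note_off(67): free voice 2 | voices=[- 71 -]
Op 10: note_off(71): free voice 1 | voices=[- - -]
Op 11: note_on(65): voice 0 is free -> assigned | voices=[65 - -]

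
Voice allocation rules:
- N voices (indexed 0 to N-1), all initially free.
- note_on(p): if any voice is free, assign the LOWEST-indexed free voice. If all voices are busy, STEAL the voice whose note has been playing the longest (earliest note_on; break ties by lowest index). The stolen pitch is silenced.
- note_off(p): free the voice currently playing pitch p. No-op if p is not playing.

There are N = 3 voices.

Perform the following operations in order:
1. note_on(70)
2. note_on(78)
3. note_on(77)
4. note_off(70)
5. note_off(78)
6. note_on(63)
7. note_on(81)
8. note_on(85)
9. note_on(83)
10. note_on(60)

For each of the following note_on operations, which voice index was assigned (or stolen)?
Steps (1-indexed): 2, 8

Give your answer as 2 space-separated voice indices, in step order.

Answer: 1 2

Derivation:
Op 1: note_on(70): voice 0 is free -> assigned | voices=[70 - -]
Op 2: note_on(78): voice 1 is free -> assigned | voices=[70 78 -]
Op 3: note_on(77): voice 2 is free -> assigned | voices=[70 78 77]
Op 4: note_off(70): free voice 0 | voices=[- 78 77]
Op 5: note_off(78): free voice 1 | voices=[- - 77]
Op 6: note_on(63): voice 0 is free -> assigned | voices=[63 - 77]
Op 7: note_on(81): voice 1 is free -> assigned | voices=[63 81 77]
Op 8: note_on(85): all voices busy, STEAL voice 2 (pitch 77, oldest) -> assign | voices=[63 81 85]
Op 9: note_on(83): all voices busy, STEAL voice 0 (pitch 63, oldest) -> assign | voices=[83 81 85]
Op 10: note_on(60): all voices busy, STEAL voice 1 (pitch 81, oldest) -> assign | voices=[83 60 85]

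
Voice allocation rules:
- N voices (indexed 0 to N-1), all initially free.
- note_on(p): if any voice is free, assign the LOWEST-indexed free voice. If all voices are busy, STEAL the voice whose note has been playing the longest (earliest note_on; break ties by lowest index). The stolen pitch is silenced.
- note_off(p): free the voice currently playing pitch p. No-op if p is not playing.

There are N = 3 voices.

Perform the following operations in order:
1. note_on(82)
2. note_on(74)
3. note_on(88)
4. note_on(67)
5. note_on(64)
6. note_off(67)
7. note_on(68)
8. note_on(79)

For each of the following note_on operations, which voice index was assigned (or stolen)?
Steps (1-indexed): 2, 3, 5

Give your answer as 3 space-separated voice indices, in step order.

Op 1: note_on(82): voice 0 is free -> assigned | voices=[82 - -]
Op 2: note_on(74): voice 1 is free -> assigned | voices=[82 74 -]
Op 3: note_on(88): voice 2 is free -> assigned | voices=[82 74 88]
Op 4: note_on(67): all voices busy, STEAL voice 0 (pitch 82, oldest) -> assign | voices=[67 74 88]
Op 5: note_on(64): all voices busy, STEAL voice 1 (pitch 74, oldest) -> assign | voices=[67 64 88]
Op 6: note_off(67): free voice 0 | voices=[- 64 88]
Op 7: note_on(68): voice 0 is free -> assigned | voices=[68 64 88]
Op 8: note_on(79): all voices busy, STEAL voice 2 (pitch 88, oldest) -> assign | voices=[68 64 79]

Answer: 1 2 1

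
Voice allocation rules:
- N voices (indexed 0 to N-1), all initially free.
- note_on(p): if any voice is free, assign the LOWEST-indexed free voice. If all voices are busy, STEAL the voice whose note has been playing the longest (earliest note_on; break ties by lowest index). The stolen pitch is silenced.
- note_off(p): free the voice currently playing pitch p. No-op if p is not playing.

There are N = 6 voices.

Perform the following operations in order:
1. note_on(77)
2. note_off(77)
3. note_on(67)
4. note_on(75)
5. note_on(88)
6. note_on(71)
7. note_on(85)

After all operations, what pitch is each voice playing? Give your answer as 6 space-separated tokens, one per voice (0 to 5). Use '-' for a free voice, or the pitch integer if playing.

Answer: 67 75 88 71 85 -

Derivation:
Op 1: note_on(77): voice 0 is free -> assigned | voices=[77 - - - - -]
Op 2: note_off(77): free voice 0 | voices=[- - - - - -]
Op 3: note_on(67): voice 0 is free -> assigned | voices=[67 - - - - -]
Op 4: note_on(75): voice 1 is free -> assigned | voices=[67 75 - - - -]
Op 5: note_on(88): voice 2 is free -> assigned | voices=[67 75 88 - - -]
Op 6: note_on(71): voice 3 is free -> assigned | voices=[67 75 88 71 - -]
Op 7: note_on(85): voice 4 is free -> assigned | voices=[67 75 88 71 85 -]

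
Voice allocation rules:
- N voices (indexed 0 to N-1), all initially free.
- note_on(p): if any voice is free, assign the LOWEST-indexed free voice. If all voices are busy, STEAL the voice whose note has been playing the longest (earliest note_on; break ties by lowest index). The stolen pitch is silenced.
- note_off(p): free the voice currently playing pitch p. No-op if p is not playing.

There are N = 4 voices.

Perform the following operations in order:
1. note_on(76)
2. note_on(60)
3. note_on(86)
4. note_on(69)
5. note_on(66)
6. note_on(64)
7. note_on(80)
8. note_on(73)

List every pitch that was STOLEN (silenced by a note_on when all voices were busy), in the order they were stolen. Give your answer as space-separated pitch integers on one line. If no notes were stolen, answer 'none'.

Answer: 76 60 86 69

Derivation:
Op 1: note_on(76): voice 0 is free -> assigned | voices=[76 - - -]
Op 2: note_on(60): voice 1 is free -> assigned | voices=[76 60 - -]
Op 3: note_on(86): voice 2 is free -> assigned | voices=[76 60 86 -]
Op 4: note_on(69): voice 3 is free -> assigned | voices=[76 60 86 69]
Op 5: note_on(66): all voices busy, STEAL voice 0 (pitch 76, oldest) -> assign | voices=[66 60 86 69]
Op 6: note_on(64): all voices busy, STEAL voice 1 (pitch 60, oldest) -> assign | voices=[66 64 86 69]
Op 7: note_on(80): all voices busy, STEAL voice 2 (pitch 86, oldest) -> assign | voices=[66 64 80 69]
Op 8: note_on(73): all voices busy, STEAL voice 3 (pitch 69, oldest) -> assign | voices=[66 64 80 73]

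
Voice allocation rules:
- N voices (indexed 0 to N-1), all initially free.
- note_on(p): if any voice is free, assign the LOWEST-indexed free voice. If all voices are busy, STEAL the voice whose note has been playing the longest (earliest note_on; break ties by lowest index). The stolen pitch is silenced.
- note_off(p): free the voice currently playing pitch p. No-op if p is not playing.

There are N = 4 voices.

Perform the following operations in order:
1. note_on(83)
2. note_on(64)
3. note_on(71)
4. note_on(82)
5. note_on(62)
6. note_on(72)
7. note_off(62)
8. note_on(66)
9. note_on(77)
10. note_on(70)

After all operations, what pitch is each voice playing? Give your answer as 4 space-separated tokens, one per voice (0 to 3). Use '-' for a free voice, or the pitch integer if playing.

Answer: 66 72 77 70

Derivation:
Op 1: note_on(83): voice 0 is free -> assigned | voices=[83 - - -]
Op 2: note_on(64): voice 1 is free -> assigned | voices=[83 64 - -]
Op 3: note_on(71): voice 2 is free -> assigned | voices=[83 64 71 -]
Op 4: note_on(82): voice 3 is free -> assigned | voices=[83 64 71 82]
Op 5: note_on(62): all voices busy, STEAL voice 0 (pitch 83, oldest) -> assign | voices=[62 64 71 82]
Op 6: note_on(72): all voices busy, STEAL voice 1 (pitch 64, oldest) -> assign | voices=[62 72 71 82]
Op 7: note_off(62): free voice 0 | voices=[- 72 71 82]
Op 8: note_on(66): voice 0 is free -> assigned | voices=[66 72 71 82]
Op 9: note_on(77): all voices busy, STEAL voice 2 (pitch 71, oldest) -> assign | voices=[66 72 77 82]
Op 10: note_on(70): all voices busy, STEAL voice 3 (pitch 82, oldest) -> assign | voices=[66 72 77 70]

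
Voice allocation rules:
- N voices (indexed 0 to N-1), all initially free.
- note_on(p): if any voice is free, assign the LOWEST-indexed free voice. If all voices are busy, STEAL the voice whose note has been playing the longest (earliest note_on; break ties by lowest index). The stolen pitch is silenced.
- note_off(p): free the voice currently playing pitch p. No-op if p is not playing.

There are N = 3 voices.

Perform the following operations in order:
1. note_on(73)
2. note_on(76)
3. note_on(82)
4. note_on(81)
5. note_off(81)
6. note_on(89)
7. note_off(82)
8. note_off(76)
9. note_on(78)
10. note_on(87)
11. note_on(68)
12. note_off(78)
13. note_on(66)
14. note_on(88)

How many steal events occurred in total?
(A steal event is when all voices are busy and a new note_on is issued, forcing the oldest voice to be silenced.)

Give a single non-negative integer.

Op 1: note_on(73): voice 0 is free -> assigned | voices=[73 - -]
Op 2: note_on(76): voice 1 is free -> assigned | voices=[73 76 -]
Op 3: note_on(82): voice 2 is free -> assigned | voices=[73 76 82]
Op 4: note_on(81): all voices busy, STEAL voice 0 (pitch 73, oldest) -> assign | voices=[81 76 82]
Op 5: note_off(81): free voice 0 | voices=[- 76 82]
Op 6: note_on(89): voice 0 is free -> assigned | voices=[89 76 82]
Op 7: note_off(82): free voice 2 | voices=[89 76 -]
Op 8: note_off(76): free voice 1 | voices=[89 - -]
Op 9: note_on(78): voice 1 is free -> assigned | voices=[89 78 -]
Op 10: note_on(87): voice 2 is free -> assigned | voices=[89 78 87]
Op 11: note_on(68): all voices busy, STEAL voice 0 (pitch 89, oldest) -> assign | voices=[68 78 87]
Op 12: note_off(78): free voice 1 | voices=[68 - 87]
Op 13: note_on(66): voice 1 is free -> assigned | voices=[68 66 87]
Op 14: note_on(88): all voices busy, STEAL voice 2 (pitch 87, oldest) -> assign | voices=[68 66 88]

Answer: 3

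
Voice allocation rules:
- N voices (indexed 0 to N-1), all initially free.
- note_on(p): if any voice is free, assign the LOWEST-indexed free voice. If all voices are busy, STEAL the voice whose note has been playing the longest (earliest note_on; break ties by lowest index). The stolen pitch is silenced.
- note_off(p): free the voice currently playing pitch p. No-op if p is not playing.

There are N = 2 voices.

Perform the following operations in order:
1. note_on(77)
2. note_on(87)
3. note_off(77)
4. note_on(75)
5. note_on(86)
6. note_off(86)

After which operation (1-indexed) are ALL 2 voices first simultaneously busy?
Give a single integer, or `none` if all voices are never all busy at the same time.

Answer: 2

Derivation:
Op 1: note_on(77): voice 0 is free -> assigned | voices=[77 -]
Op 2: note_on(87): voice 1 is free -> assigned | voices=[77 87]
Op 3: note_off(77): free voice 0 | voices=[- 87]
Op 4: note_on(75): voice 0 is free -> assigned | voices=[75 87]
Op 5: note_on(86): all voices busy, STEAL voice 1 (pitch 87, oldest) -> assign | voices=[75 86]
Op 6: note_off(86): free voice 1 | voices=[75 -]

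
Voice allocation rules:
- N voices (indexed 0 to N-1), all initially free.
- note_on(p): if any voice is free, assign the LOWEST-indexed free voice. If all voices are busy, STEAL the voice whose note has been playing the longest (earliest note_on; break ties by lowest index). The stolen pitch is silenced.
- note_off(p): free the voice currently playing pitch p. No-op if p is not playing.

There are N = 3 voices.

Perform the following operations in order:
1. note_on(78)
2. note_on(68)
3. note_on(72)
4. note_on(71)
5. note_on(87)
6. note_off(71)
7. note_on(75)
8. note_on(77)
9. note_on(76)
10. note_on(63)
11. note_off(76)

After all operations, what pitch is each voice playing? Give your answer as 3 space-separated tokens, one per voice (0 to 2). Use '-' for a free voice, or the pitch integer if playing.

Answer: 63 - 77

Derivation:
Op 1: note_on(78): voice 0 is free -> assigned | voices=[78 - -]
Op 2: note_on(68): voice 1 is free -> assigned | voices=[78 68 -]
Op 3: note_on(72): voice 2 is free -> assigned | voices=[78 68 72]
Op 4: note_on(71): all voices busy, STEAL voice 0 (pitch 78, oldest) -> assign | voices=[71 68 72]
Op 5: note_on(87): all voices busy, STEAL voice 1 (pitch 68, oldest) -> assign | voices=[71 87 72]
Op 6: note_off(71): free voice 0 | voices=[- 87 72]
Op 7: note_on(75): voice 0 is free -> assigned | voices=[75 87 72]
Op 8: note_on(77): all voices busy, STEAL voice 2 (pitch 72, oldest) -> assign | voices=[75 87 77]
Op 9: note_on(76): all voices busy, STEAL voice 1 (pitch 87, oldest) -> assign | voices=[75 76 77]
Op 10: note_on(63): all voices busy, STEAL voice 0 (pitch 75, oldest) -> assign | voices=[63 76 77]
Op 11: note_off(76): free voice 1 | voices=[63 - 77]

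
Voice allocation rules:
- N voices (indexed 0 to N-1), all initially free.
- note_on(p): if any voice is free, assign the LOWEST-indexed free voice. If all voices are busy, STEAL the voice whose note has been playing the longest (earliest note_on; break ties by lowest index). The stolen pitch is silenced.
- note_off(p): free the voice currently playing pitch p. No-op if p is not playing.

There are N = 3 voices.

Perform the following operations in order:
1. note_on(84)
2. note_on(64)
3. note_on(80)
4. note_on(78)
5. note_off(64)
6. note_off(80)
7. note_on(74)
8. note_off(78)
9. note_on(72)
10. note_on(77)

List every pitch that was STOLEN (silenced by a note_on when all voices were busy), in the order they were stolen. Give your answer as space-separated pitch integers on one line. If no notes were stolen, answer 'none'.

Answer: 84

Derivation:
Op 1: note_on(84): voice 0 is free -> assigned | voices=[84 - -]
Op 2: note_on(64): voice 1 is free -> assigned | voices=[84 64 -]
Op 3: note_on(80): voice 2 is free -> assigned | voices=[84 64 80]
Op 4: note_on(78): all voices busy, STEAL voice 0 (pitch 84, oldest) -> assign | voices=[78 64 80]
Op 5: note_off(64): free voice 1 | voices=[78 - 80]
Op 6: note_off(80): free voice 2 | voices=[78 - -]
Op 7: note_on(74): voice 1 is free -> assigned | voices=[78 74 -]
Op 8: note_off(78): free voice 0 | voices=[- 74 -]
Op 9: note_on(72): voice 0 is free -> assigned | voices=[72 74 -]
Op 10: note_on(77): voice 2 is free -> assigned | voices=[72 74 77]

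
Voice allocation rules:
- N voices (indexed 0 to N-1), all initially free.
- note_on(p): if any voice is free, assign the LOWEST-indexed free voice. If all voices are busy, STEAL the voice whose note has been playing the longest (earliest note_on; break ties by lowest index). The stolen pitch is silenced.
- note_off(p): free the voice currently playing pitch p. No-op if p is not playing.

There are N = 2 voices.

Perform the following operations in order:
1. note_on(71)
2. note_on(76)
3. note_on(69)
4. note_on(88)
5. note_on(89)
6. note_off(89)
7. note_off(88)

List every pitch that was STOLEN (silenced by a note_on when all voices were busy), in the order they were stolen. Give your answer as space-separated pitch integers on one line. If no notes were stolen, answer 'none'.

Op 1: note_on(71): voice 0 is free -> assigned | voices=[71 -]
Op 2: note_on(76): voice 1 is free -> assigned | voices=[71 76]
Op 3: note_on(69): all voices busy, STEAL voice 0 (pitch 71, oldest) -> assign | voices=[69 76]
Op 4: note_on(88): all voices busy, STEAL voice 1 (pitch 76, oldest) -> assign | voices=[69 88]
Op 5: note_on(89): all voices busy, STEAL voice 0 (pitch 69, oldest) -> assign | voices=[89 88]
Op 6: note_off(89): free voice 0 | voices=[- 88]
Op 7: note_off(88): free voice 1 | voices=[- -]

Answer: 71 76 69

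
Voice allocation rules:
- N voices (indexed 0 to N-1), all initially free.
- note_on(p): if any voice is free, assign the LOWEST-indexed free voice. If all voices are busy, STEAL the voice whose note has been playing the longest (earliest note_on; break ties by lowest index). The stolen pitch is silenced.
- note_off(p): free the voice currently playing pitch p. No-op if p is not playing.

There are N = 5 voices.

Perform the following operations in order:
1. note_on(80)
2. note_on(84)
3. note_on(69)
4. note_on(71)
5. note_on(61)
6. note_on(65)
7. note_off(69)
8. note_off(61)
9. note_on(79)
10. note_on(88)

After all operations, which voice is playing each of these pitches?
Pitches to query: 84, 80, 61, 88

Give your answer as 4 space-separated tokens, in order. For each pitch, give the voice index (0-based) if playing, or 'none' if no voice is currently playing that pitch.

Op 1: note_on(80): voice 0 is free -> assigned | voices=[80 - - - -]
Op 2: note_on(84): voice 1 is free -> assigned | voices=[80 84 - - -]
Op 3: note_on(69): voice 2 is free -> assigned | voices=[80 84 69 - -]
Op 4: note_on(71): voice 3 is free -> assigned | voices=[80 84 69 71 -]
Op 5: note_on(61): voice 4 is free -> assigned | voices=[80 84 69 71 61]
Op 6: note_on(65): all voices busy, STEAL voice 0 (pitch 80, oldest) -> assign | voices=[65 84 69 71 61]
Op 7: note_off(69): free voice 2 | voices=[65 84 - 71 61]
Op 8: note_off(61): free voice 4 | voices=[65 84 - 71 -]
Op 9: note_on(79): voice 2 is free -> assigned | voices=[65 84 79 71 -]
Op 10: note_on(88): voice 4 is free -> assigned | voices=[65 84 79 71 88]

Answer: 1 none none 4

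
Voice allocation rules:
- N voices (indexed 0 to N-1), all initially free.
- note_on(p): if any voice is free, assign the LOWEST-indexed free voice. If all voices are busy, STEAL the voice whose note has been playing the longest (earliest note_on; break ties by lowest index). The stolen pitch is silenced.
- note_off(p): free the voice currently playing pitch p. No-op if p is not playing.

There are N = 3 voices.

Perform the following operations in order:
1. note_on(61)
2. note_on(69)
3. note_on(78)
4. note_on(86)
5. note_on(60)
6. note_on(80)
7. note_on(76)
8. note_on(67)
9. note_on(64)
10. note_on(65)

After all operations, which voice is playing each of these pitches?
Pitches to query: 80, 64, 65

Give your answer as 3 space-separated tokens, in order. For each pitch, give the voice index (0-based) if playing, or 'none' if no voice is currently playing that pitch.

Answer: none 2 0

Derivation:
Op 1: note_on(61): voice 0 is free -> assigned | voices=[61 - -]
Op 2: note_on(69): voice 1 is free -> assigned | voices=[61 69 -]
Op 3: note_on(78): voice 2 is free -> assigned | voices=[61 69 78]
Op 4: note_on(86): all voices busy, STEAL voice 0 (pitch 61, oldest) -> assign | voices=[86 69 78]
Op 5: note_on(60): all voices busy, STEAL voice 1 (pitch 69, oldest) -> assign | voices=[86 60 78]
Op 6: note_on(80): all voices busy, STEAL voice 2 (pitch 78, oldest) -> assign | voices=[86 60 80]
Op 7: note_on(76): all voices busy, STEAL voice 0 (pitch 86, oldest) -> assign | voices=[76 60 80]
Op 8: note_on(67): all voices busy, STEAL voice 1 (pitch 60, oldest) -> assign | voices=[76 67 80]
Op 9: note_on(64): all voices busy, STEAL voice 2 (pitch 80, oldest) -> assign | voices=[76 67 64]
Op 10: note_on(65): all voices busy, STEAL voice 0 (pitch 76, oldest) -> assign | voices=[65 67 64]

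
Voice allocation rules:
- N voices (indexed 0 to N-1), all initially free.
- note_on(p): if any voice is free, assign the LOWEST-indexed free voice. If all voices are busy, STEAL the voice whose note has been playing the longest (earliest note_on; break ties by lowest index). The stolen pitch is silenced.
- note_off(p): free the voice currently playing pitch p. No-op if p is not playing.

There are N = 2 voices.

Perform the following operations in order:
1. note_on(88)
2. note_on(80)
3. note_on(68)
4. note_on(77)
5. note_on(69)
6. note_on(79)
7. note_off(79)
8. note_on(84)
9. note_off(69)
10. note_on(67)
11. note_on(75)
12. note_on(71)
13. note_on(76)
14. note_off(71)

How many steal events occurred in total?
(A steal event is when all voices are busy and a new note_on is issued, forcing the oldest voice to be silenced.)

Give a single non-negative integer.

Op 1: note_on(88): voice 0 is free -> assigned | voices=[88 -]
Op 2: note_on(80): voice 1 is free -> assigned | voices=[88 80]
Op 3: note_on(68): all voices busy, STEAL voice 0 (pitch 88, oldest) -> assign | voices=[68 80]
Op 4: note_on(77): all voices busy, STEAL voice 1 (pitch 80, oldest) -> assign | voices=[68 77]
Op 5: note_on(69): all voices busy, STEAL voice 0 (pitch 68, oldest) -> assign | voices=[69 77]
Op 6: note_on(79): all voices busy, STEAL voice 1 (pitch 77, oldest) -> assign | voices=[69 79]
Op 7: note_off(79): free voice 1 | voices=[69 -]
Op 8: note_on(84): voice 1 is free -> assigned | voices=[69 84]
Op 9: note_off(69): free voice 0 | voices=[- 84]
Op 10: note_on(67): voice 0 is free -> assigned | voices=[67 84]
Op 11: note_on(75): all voices busy, STEAL voice 1 (pitch 84, oldest) -> assign | voices=[67 75]
Op 12: note_on(71): all voices busy, STEAL voice 0 (pitch 67, oldest) -> assign | voices=[71 75]
Op 13: note_on(76): all voices busy, STEAL voice 1 (pitch 75, oldest) -> assign | voices=[71 76]
Op 14: note_off(71): free voice 0 | voices=[- 76]

Answer: 7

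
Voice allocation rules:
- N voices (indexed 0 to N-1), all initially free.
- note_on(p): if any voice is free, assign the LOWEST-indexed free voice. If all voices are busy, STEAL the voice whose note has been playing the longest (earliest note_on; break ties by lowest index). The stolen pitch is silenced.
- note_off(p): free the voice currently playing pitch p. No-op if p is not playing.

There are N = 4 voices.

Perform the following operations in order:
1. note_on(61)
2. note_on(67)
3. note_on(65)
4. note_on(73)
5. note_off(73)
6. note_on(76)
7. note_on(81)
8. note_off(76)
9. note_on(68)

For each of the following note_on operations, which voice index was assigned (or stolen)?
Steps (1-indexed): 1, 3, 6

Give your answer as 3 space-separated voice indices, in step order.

Answer: 0 2 3

Derivation:
Op 1: note_on(61): voice 0 is free -> assigned | voices=[61 - - -]
Op 2: note_on(67): voice 1 is free -> assigned | voices=[61 67 - -]
Op 3: note_on(65): voice 2 is free -> assigned | voices=[61 67 65 -]
Op 4: note_on(73): voice 3 is free -> assigned | voices=[61 67 65 73]
Op 5: note_off(73): free voice 3 | voices=[61 67 65 -]
Op 6: note_on(76): voice 3 is free -> assigned | voices=[61 67 65 76]
Op 7: note_on(81): all voices busy, STEAL voice 0 (pitch 61, oldest) -> assign | voices=[81 67 65 76]
Op 8: note_off(76): free voice 3 | voices=[81 67 65 -]
Op 9: note_on(68): voice 3 is free -> assigned | voices=[81 67 65 68]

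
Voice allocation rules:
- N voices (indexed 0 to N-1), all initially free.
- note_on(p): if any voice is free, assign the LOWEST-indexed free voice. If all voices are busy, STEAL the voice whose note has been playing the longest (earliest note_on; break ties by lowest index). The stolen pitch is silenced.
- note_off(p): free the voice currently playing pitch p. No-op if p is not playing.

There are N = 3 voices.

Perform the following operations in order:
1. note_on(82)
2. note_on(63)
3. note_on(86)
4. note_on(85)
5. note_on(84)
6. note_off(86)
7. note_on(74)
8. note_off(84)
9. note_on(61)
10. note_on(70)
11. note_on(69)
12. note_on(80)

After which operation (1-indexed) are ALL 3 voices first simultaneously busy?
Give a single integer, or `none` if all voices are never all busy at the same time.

Op 1: note_on(82): voice 0 is free -> assigned | voices=[82 - -]
Op 2: note_on(63): voice 1 is free -> assigned | voices=[82 63 -]
Op 3: note_on(86): voice 2 is free -> assigned | voices=[82 63 86]
Op 4: note_on(85): all voices busy, STEAL voice 0 (pitch 82, oldest) -> assign | voices=[85 63 86]
Op 5: note_on(84): all voices busy, STEAL voice 1 (pitch 63, oldest) -> assign | voices=[85 84 86]
Op 6: note_off(86): free voice 2 | voices=[85 84 -]
Op 7: note_on(74): voice 2 is free -> assigned | voices=[85 84 74]
Op 8: note_off(84): free voice 1 | voices=[85 - 74]
Op 9: note_on(61): voice 1 is free -> assigned | voices=[85 61 74]
Op 10: note_on(70): all voices busy, STEAL voice 0 (pitch 85, oldest) -> assign | voices=[70 61 74]
Op 11: note_on(69): all voices busy, STEAL voice 2 (pitch 74, oldest) -> assign | voices=[70 61 69]
Op 12: note_on(80): all voices busy, STEAL voice 1 (pitch 61, oldest) -> assign | voices=[70 80 69]

Answer: 3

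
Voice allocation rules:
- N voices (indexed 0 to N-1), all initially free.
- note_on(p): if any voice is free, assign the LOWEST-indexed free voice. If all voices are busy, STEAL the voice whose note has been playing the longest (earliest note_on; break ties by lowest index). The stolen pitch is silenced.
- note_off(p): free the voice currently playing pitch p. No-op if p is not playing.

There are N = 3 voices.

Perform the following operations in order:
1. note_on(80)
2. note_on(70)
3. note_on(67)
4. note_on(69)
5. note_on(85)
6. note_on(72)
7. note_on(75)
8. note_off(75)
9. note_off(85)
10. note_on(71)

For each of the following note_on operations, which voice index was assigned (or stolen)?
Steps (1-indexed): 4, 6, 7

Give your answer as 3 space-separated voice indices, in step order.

Op 1: note_on(80): voice 0 is free -> assigned | voices=[80 - -]
Op 2: note_on(70): voice 1 is free -> assigned | voices=[80 70 -]
Op 3: note_on(67): voice 2 is free -> assigned | voices=[80 70 67]
Op 4: note_on(69): all voices busy, STEAL voice 0 (pitch 80, oldest) -> assign | voices=[69 70 67]
Op 5: note_on(85): all voices busy, STEAL voice 1 (pitch 70, oldest) -> assign | voices=[69 85 67]
Op 6: note_on(72): all voices busy, STEAL voice 2 (pitch 67, oldest) -> assign | voices=[69 85 72]
Op 7: note_on(75): all voices busy, STEAL voice 0 (pitch 69, oldest) -> assign | voices=[75 85 72]
Op 8: note_off(75): free voice 0 | voices=[- 85 72]
Op 9: note_off(85): free voice 1 | voices=[- - 72]
Op 10: note_on(71): voice 0 is free -> assigned | voices=[71 - 72]

Answer: 0 2 0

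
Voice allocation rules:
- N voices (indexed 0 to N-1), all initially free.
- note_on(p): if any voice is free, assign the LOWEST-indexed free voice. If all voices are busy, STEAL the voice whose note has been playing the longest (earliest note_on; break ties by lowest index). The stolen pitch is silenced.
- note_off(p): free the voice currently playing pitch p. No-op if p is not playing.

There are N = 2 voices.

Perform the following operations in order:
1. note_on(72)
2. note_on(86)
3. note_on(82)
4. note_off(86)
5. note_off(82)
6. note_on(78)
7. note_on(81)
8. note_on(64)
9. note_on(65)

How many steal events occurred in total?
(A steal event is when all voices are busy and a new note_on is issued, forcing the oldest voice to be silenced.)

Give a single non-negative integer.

Answer: 3

Derivation:
Op 1: note_on(72): voice 0 is free -> assigned | voices=[72 -]
Op 2: note_on(86): voice 1 is free -> assigned | voices=[72 86]
Op 3: note_on(82): all voices busy, STEAL voice 0 (pitch 72, oldest) -> assign | voices=[82 86]
Op 4: note_off(86): free voice 1 | voices=[82 -]
Op 5: note_off(82): free voice 0 | voices=[- -]
Op 6: note_on(78): voice 0 is free -> assigned | voices=[78 -]
Op 7: note_on(81): voice 1 is free -> assigned | voices=[78 81]
Op 8: note_on(64): all voices busy, STEAL voice 0 (pitch 78, oldest) -> assign | voices=[64 81]
Op 9: note_on(65): all voices busy, STEAL voice 1 (pitch 81, oldest) -> assign | voices=[64 65]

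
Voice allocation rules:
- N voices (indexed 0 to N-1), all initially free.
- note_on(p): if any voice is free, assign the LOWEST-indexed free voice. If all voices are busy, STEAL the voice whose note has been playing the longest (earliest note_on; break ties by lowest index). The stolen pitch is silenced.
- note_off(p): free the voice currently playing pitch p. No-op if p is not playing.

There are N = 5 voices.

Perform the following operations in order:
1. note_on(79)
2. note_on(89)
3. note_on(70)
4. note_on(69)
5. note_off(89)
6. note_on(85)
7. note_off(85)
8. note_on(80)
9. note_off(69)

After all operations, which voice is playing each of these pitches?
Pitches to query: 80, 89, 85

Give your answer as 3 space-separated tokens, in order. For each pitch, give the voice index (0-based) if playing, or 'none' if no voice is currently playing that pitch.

Op 1: note_on(79): voice 0 is free -> assigned | voices=[79 - - - -]
Op 2: note_on(89): voice 1 is free -> assigned | voices=[79 89 - - -]
Op 3: note_on(70): voice 2 is free -> assigned | voices=[79 89 70 - -]
Op 4: note_on(69): voice 3 is free -> assigned | voices=[79 89 70 69 -]
Op 5: note_off(89): free voice 1 | voices=[79 - 70 69 -]
Op 6: note_on(85): voice 1 is free -> assigned | voices=[79 85 70 69 -]
Op 7: note_off(85): free voice 1 | voices=[79 - 70 69 -]
Op 8: note_on(80): voice 1 is free -> assigned | voices=[79 80 70 69 -]
Op 9: note_off(69): free voice 3 | voices=[79 80 70 - -]

Answer: 1 none none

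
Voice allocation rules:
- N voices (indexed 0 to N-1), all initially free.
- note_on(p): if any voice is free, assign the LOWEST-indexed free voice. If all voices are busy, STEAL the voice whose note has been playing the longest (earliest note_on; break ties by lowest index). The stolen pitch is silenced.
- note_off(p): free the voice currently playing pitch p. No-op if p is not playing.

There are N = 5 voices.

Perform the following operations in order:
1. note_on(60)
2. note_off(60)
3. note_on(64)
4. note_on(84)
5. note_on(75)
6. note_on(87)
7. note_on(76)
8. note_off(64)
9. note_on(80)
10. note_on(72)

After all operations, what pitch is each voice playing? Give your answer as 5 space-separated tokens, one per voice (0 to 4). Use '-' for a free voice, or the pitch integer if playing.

Op 1: note_on(60): voice 0 is free -> assigned | voices=[60 - - - -]
Op 2: note_off(60): free voice 0 | voices=[- - - - -]
Op 3: note_on(64): voice 0 is free -> assigned | voices=[64 - - - -]
Op 4: note_on(84): voice 1 is free -> assigned | voices=[64 84 - - -]
Op 5: note_on(75): voice 2 is free -> assigned | voices=[64 84 75 - -]
Op 6: note_on(87): voice 3 is free -> assigned | voices=[64 84 75 87 -]
Op 7: note_on(76): voice 4 is free -> assigned | voices=[64 84 75 87 76]
Op 8: note_off(64): free voice 0 | voices=[- 84 75 87 76]
Op 9: note_on(80): voice 0 is free -> assigned | voices=[80 84 75 87 76]
Op 10: note_on(72): all voices busy, STEAL voice 1 (pitch 84, oldest) -> assign | voices=[80 72 75 87 76]

Answer: 80 72 75 87 76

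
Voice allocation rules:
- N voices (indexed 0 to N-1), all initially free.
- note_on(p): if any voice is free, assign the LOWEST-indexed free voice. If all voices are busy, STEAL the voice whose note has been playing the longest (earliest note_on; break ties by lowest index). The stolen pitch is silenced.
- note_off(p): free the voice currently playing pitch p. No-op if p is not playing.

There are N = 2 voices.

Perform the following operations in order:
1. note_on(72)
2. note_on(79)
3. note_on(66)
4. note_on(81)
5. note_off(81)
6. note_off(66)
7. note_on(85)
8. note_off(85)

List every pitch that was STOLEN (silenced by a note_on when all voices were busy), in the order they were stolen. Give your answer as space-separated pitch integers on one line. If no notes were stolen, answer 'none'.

Answer: 72 79

Derivation:
Op 1: note_on(72): voice 0 is free -> assigned | voices=[72 -]
Op 2: note_on(79): voice 1 is free -> assigned | voices=[72 79]
Op 3: note_on(66): all voices busy, STEAL voice 0 (pitch 72, oldest) -> assign | voices=[66 79]
Op 4: note_on(81): all voices busy, STEAL voice 1 (pitch 79, oldest) -> assign | voices=[66 81]
Op 5: note_off(81): free voice 1 | voices=[66 -]
Op 6: note_off(66): free voice 0 | voices=[- -]
Op 7: note_on(85): voice 0 is free -> assigned | voices=[85 -]
Op 8: note_off(85): free voice 0 | voices=[- -]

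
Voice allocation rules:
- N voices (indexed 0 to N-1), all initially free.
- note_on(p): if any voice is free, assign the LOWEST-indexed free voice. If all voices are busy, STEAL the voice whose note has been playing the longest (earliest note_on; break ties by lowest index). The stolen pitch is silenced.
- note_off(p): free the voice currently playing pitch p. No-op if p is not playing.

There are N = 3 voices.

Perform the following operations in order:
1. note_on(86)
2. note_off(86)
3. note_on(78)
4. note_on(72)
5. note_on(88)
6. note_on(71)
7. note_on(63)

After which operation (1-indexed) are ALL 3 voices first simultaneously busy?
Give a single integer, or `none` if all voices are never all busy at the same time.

Answer: 5

Derivation:
Op 1: note_on(86): voice 0 is free -> assigned | voices=[86 - -]
Op 2: note_off(86): free voice 0 | voices=[- - -]
Op 3: note_on(78): voice 0 is free -> assigned | voices=[78 - -]
Op 4: note_on(72): voice 1 is free -> assigned | voices=[78 72 -]
Op 5: note_on(88): voice 2 is free -> assigned | voices=[78 72 88]
Op 6: note_on(71): all voices busy, STEAL voice 0 (pitch 78, oldest) -> assign | voices=[71 72 88]
Op 7: note_on(63): all voices busy, STEAL voice 1 (pitch 72, oldest) -> assign | voices=[71 63 88]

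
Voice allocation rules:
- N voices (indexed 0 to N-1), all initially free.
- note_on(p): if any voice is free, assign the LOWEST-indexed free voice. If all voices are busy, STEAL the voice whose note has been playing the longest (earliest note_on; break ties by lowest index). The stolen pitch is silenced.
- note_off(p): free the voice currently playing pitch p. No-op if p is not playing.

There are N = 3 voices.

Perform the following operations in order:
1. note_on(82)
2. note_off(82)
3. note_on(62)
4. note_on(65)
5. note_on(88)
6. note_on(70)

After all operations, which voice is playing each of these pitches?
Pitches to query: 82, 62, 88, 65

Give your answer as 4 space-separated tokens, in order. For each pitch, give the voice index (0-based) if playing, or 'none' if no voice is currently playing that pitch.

Op 1: note_on(82): voice 0 is free -> assigned | voices=[82 - -]
Op 2: note_off(82): free voice 0 | voices=[- - -]
Op 3: note_on(62): voice 0 is free -> assigned | voices=[62 - -]
Op 4: note_on(65): voice 1 is free -> assigned | voices=[62 65 -]
Op 5: note_on(88): voice 2 is free -> assigned | voices=[62 65 88]
Op 6: note_on(70): all voices busy, STEAL voice 0 (pitch 62, oldest) -> assign | voices=[70 65 88]

Answer: none none 2 1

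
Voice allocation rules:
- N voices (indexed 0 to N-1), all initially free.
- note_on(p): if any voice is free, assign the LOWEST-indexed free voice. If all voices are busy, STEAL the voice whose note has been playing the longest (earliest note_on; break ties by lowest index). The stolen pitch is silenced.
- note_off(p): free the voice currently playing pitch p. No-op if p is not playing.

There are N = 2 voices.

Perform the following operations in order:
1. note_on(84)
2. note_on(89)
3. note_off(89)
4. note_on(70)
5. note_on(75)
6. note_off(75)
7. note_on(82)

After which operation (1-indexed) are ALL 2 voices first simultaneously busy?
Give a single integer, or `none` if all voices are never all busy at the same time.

Op 1: note_on(84): voice 0 is free -> assigned | voices=[84 -]
Op 2: note_on(89): voice 1 is free -> assigned | voices=[84 89]
Op 3: note_off(89): free voice 1 | voices=[84 -]
Op 4: note_on(70): voice 1 is free -> assigned | voices=[84 70]
Op 5: note_on(75): all voices busy, STEAL voice 0 (pitch 84, oldest) -> assign | voices=[75 70]
Op 6: note_off(75): free voice 0 | voices=[- 70]
Op 7: note_on(82): voice 0 is free -> assigned | voices=[82 70]

Answer: 2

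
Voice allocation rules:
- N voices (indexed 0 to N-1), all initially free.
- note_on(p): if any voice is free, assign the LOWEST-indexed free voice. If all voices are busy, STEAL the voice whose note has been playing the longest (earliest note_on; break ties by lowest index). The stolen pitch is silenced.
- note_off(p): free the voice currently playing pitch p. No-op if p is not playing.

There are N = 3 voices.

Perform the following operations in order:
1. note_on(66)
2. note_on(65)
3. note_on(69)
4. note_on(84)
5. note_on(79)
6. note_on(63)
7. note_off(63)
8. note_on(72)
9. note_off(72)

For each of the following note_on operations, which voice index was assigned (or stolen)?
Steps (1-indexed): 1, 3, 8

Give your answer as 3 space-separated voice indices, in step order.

Op 1: note_on(66): voice 0 is free -> assigned | voices=[66 - -]
Op 2: note_on(65): voice 1 is free -> assigned | voices=[66 65 -]
Op 3: note_on(69): voice 2 is free -> assigned | voices=[66 65 69]
Op 4: note_on(84): all voices busy, STEAL voice 0 (pitch 66, oldest) -> assign | voices=[84 65 69]
Op 5: note_on(79): all voices busy, STEAL voice 1 (pitch 65, oldest) -> assign | voices=[84 79 69]
Op 6: note_on(63): all voices busy, STEAL voice 2 (pitch 69, oldest) -> assign | voices=[84 79 63]
Op 7: note_off(63): free voice 2 | voices=[84 79 -]
Op 8: note_on(72): voice 2 is free -> assigned | voices=[84 79 72]
Op 9: note_off(72): free voice 2 | voices=[84 79 -]

Answer: 0 2 2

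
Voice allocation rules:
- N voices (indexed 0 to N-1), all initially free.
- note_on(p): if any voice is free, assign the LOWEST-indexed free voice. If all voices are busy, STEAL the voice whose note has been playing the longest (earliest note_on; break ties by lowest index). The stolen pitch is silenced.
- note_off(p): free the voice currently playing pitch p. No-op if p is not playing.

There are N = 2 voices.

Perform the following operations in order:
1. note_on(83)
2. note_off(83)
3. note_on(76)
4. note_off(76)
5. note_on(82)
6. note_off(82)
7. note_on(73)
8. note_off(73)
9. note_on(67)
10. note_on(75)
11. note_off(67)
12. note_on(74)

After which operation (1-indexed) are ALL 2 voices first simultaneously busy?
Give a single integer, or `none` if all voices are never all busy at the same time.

Answer: 10

Derivation:
Op 1: note_on(83): voice 0 is free -> assigned | voices=[83 -]
Op 2: note_off(83): free voice 0 | voices=[- -]
Op 3: note_on(76): voice 0 is free -> assigned | voices=[76 -]
Op 4: note_off(76): free voice 0 | voices=[- -]
Op 5: note_on(82): voice 0 is free -> assigned | voices=[82 -]
Op 6: note_off(82): free voice 0 | voices=[- -]
Op 7: note_on(73): voice 0 is free -> assigned | voices=[73 -]
Op 8: note_off(73): free voice 0 | voices=[- -]
Op 9: note_on(67): voice 0 is free -> assigned | voices=[67 -]
Op 10: note_on(75): voice 1 is free -> assigned | voices=[67 75]
Op 11: note_off(67): free voice 0 | voices=[- 75]
Op 12: note_on(74): voice 0 is free -> assigned | voices=[74 75]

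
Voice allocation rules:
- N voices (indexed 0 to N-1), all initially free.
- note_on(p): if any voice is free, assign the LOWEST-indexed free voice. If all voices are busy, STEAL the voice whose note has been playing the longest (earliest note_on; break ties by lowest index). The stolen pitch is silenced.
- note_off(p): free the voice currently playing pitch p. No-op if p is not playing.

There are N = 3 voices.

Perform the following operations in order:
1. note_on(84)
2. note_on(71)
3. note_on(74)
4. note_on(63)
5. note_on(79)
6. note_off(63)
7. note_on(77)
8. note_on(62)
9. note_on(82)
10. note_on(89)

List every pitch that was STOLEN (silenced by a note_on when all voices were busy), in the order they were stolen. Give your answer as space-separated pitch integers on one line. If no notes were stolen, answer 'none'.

Op 1: note_on(84): voice 0 is free -> assigned | voices=[84 - -]
Op 2: note_on(71): voice 1 is free -> assigned | voices=[84 71 -]
Op 3: note_on(74): voice 2 is free -> assigned | voices=[84 71 74]
Op 4: note_on(63): all voices busy, STEAL voice 0 (pitch 84, oldest) -> assign | voices=[63 71 74]
Op 5: note_on(79): all voices busy, STEAL voice 1 (pitch 71, oldest) -> assign | voices=[63 79 74]
Op 6: note_off(63): free voice 0 | voices=[- 79 74]
Op 7: note_on(77): voice 0 is free -> assigned | voices=[77 79 74]
Op 8: note_on(62): all voices busy, STEAL voice 2 (pitch 74, oldest) -> assign | voices=[77 79 62]
Op 9: note_on(82): all voices busy, STEAL voice 1 (pitch 79, oldest) -> assign | voices=[77 82 62]
Op 10: note_on(89): all voices busy, STEAL voice 0 (pitch 77, oldest) -> assign | voices=[89 82 62]

Answer: 84 71 74 79 77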